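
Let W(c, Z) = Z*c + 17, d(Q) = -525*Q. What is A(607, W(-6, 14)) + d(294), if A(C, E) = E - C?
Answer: -155024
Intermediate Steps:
W(c, Z) = 17 + Z*c
A(607, W(-6, 14)) + d(294) = ((17 + 14*(-6)) - 1*607) - 525*294 = ((17 - 84) - 607) - 154350 = (-67 - 607) - 154350 = -674 - 154350 = -155024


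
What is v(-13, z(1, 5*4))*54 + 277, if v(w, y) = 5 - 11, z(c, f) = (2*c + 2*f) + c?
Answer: -47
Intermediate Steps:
z(c, f) = 2*f + 3*c
v(w, y) = -6
v(-13, z(1, 5*4))*54 + 277 = -6*54 + 277 = -324 + 277 = -47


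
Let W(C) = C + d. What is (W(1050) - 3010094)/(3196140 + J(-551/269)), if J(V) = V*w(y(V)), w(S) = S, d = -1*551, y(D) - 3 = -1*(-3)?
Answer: -809581055/859758354 ≈ -0.94164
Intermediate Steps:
y(D) = 6 (y(D) = 3 - 1*(-3) = 3 + 3 = 6)
d = -551
J(V) = 6*V (J(V) = V*6 = 6*V)
W(C) = -551 + C (W(C) = C - 551 = -551 + C)
(W(1050) - 3010094)/(3196140 + J(-551/269)) = ((-551 + 1050) - 3010094)/(3196140 + 6*(-551/269)) = (499 - 3010094)/(3196140 + 6*(-551*1/269)) = -3009595/(3196140 + 6*(-551/269)) = -3009595/(3196140 - 3306/269) = -3009595/859758354/269 = -3009595*269/859758354 = -809581055/859758354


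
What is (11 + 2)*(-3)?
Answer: -39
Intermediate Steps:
(11 + 2)*(-3) = 13*(-3) = -39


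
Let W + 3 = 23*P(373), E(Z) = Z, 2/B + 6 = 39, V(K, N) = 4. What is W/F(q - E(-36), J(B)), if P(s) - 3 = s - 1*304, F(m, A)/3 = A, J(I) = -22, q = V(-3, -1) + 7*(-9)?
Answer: -551/22 ≈ -25.045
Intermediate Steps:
B = 2/33 (B = 2/(-6 + 39) = 2/33 ≈ 0.060606)
q = -59 (q = 4 + 7*(-9) = 4 - 63 = -59)
F(m, A) = 3*A
P(s) = -301 + s (P(s) = 3 + (s - 1*304) = 3 + (s - 304) = 3 + (-304 + s) = -301 + s)
W = 1653 (W = -3 + 23*(-301 + 373) = -3 + 23*72 = -3 + 1656 = 1653)
W/F(q - E(-36), J(B)) = 1653/((3*(-22))) = 1653/(-66) = 1653*(-1/66) = -551/22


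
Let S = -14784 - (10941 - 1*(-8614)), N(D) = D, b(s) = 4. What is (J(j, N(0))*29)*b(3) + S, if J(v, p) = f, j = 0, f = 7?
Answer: -33527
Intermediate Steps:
J(v, p) = 7
S = -34339 (S = -14784 - (10941 + 8614) = -14784 - 1*19555 = -14784 - 19555 = -34339)
(J(j, N(0))*29)*b(3) + S = (7*29)*4 - 34339 = 203*4 - 34339 = 812 - 34339 = -33527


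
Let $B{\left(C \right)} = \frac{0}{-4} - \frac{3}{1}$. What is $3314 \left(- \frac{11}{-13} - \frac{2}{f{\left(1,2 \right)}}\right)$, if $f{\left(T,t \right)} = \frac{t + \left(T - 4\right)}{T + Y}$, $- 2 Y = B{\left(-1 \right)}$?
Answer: $\frac{251864}{13} \approx 19374.0$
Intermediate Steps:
$B{\left(C \right)} = -3$ ($B{\left(C \right)} = 0 \left(- \frac{1}{4}\right) - 3 = 0 - 3 = -3$)
$Y = \frac{3}{2}$ ($Y = \left(- \frac{1}{2}\right) \left(-3\right) = \frac{3}{2} \approx 1.5$)
$f{\left(T,t \right)} = \frac{-4 + T + t}{\frac{3}{2} + T}$ ($f{\left(T,t \right)} = \frac{t + \left(T - 4\right)}{T + \frac{3}{2}} = \frac{t + \left(-4 + T\right)}{\frac{3}{2} + T} = \frac{-4 + T + t}{\frac{3}{2} + T}$)
$3314 \left(- \frac{11}{-13} - \frac{2}{f{\left(1,2 \right)}}\right) = 3314 \left(- \frac{11}{-13} - \frac{2}{2 \frac{1}{3 + 2 \cdot 1} \left(-4 + 1 + 2\right)}\right) = 3314 \left(\left(-11\right) \left(- \frac{1}{13}\right) - \frac{2}{2 \frac{1}{3 + 2} \left(-1\right)}\right) = 3314 \left(\frac{11}{13} - \frac{2}{2 \cdot \frac{1}{5} \left(-1\right)}\right) = 3314 \left(\frac{11}{13} - \frac{2}{- \frac{2}{5}}\right) = 3314 \left(\frac{11}{13} - -5\right) = 3314 \left(\frac{11}{13} + 5\right) = 3314 \cdot \frac{76}{13} = \frac{251864}{13}$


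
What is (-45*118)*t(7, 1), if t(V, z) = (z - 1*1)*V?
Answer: 0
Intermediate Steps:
t(V, z) = V*(-1 + z) (t(V, z) = (z - 1)*V = (-1 + z)*V = V*(-1 + z))
(-45*118)*t(7, 1) = (-45*118)*(7*(-1 + 1)) = -37170*0 = -5310*0 = 0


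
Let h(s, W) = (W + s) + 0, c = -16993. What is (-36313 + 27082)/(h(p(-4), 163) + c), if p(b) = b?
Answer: 9231/16834 ≈ 0.54835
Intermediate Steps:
h(s, W) = W + s
(-36313 + 27082)/(h(p(-4), 163) + c) = (-36313 + 27082)/((163 - 4) - 16993) = -9231/(159 - 16993) = -9231/(-16834) = -9231*(-1/16834) = 9231/16834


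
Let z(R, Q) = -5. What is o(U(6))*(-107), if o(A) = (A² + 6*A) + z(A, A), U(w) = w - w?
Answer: 535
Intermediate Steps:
U(w) = 0
o(A) = -5 + A² + 6*A (o(A) = (A² + 6*A) - 5 = -5 + A² + 6*A)
o(U(6))*(-107) = (-5 + 0² + 6*0)*(-107) = (-5 + 0 + 0)*(-107) = -5*(-107) = 535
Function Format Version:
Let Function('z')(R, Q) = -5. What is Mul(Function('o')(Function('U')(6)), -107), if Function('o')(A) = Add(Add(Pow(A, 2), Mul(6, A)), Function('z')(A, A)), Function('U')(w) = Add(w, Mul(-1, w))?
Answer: 535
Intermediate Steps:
Function('U')(w) = 0
Function('o')(A) = Add(-5, Pow(A, 2), Mul(6, A)) (Function('o')(A) = Add(Add(Pow(A, 2), Mul(6, A)), -5) = Add(-5, Pow(A, 2), Mul(6, A)))
Mul(Function('o')(Function('U')(6)), -107) = Mul(Add(-5, Pow(0, 2), Mul(6, 0)), -107) = Mul(Add(-5, 0, 0), -107) = Mul(-5, -107) = 535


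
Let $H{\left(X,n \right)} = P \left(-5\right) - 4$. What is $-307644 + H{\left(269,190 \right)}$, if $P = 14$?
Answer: $-307718$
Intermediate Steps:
$H{\left(X,n \right)} = -74$ ($H{\left(X,n \right)} = 14 \left(-5\right) - 4 = -70 - 4 = -74$)
$-307644 + H{\left(269,190 \right)} = -307644 - 74 = -307718$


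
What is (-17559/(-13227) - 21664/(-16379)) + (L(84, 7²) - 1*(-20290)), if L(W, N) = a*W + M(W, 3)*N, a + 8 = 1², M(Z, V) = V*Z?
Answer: 2314682485413/72215011 ≈ 32053.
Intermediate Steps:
a = -7 (a = -8 + 1² = -8 + 1 = -7)
L(W, N) = -7*W + 3*N*W (L(W, N) = -7*W + (3*W)*N = -7*W + 3*N*W)
(-17559/(-13227) - 21664/(-16379)) + (L(84, 7²) - 1*(-20290)) = (-17559/(-13227) - 21664/(-16379)) + (84*(-7 + 3*7²) - 1*(-20290)) = (-17559*(-1/13227) - 21664*(-1/16379)) + (84*(-7 + 3*49) + 20290) = (5853/4409 + 21664/16379) + (84*(-7 + 147) + 20290) = 191382863/72215011 + (84*140 + 20290) = 191382863/72215011 + (11760 + 20290) = 191382863/72215011 + 32050 = 2314682485413/72215011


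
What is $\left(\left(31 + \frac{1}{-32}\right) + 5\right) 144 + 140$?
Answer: $\frac{10639}{2} \approx 5319.5$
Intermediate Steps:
$\left(\left(31 + \frac{1}{-32}\right) + 5\right) 144 + 140 = \left(\left(31 - \frac{1}{32}\right) + 5\right) 144 + 140 = \left(\frac{991}{32} + 5\right) 144 + 140 = \frac{1151}{32} \cdot 144 + 140 = \frac{10359}{2} + 140 = \frac{10639}{2}$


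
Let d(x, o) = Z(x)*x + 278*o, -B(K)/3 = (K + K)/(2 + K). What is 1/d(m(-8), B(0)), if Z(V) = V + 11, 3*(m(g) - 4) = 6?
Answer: 1/102 ≈ 0.0098039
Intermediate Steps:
m(g) = 6 (m(g) = 4 + (1/3)*6 = 4 + 2 = 6)
Z(V) = 11 + V
B(K) = -6*K/(2 + K) (B(K) = -3*(K + K)/(2 + K) = -3*2*K/(2 + K) = -6*K/(2 + K))
d(x, o) = 278*o + x*(11 + x) (d(x, o) = (11 + x)*x + 278*o = x*(11 + x) + 278*o = 278*o + x*(11 + x))
1/d(m(-8), B(0)) = 1/(278*(-6*0/(2 + 0)) + 6*(11 + 6)) = 1/(278*(-6*0/2) + 6*17) = 1/(278*(-6*0*1/2) + 102) = 1/(278*0 + 102) = 1/(0 + 102) = 1/102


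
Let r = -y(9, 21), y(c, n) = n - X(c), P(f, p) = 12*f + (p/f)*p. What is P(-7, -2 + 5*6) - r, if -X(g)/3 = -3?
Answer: -184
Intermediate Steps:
X(g) = 9 (X(g) = -3*(-3) = 9)
P(f, p) = 12*f + p²/f
y(c, n) = -9 + n (y(c, n) = n - 1*9 = n - 9 = -9 + n)
r = -12 (r = -(-9 + 21) = -1*12 = -12)
P(-7, -2 + 5*6) - r = (12*(-7) + (-2 + 5*6)²/(-7)) - 1*(-12) = (-84 - (-2 + 30)²/7) + 12 = (-84 - ⅐*28²) + 12 = (-84 - ⅐*784) + 12 = (-84 - 112) + 12 = -196 + 12 = -184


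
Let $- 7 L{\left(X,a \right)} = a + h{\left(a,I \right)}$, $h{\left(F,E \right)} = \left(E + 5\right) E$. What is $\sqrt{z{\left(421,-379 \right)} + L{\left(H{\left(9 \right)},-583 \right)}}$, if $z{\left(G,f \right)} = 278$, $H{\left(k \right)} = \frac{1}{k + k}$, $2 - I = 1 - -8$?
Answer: $\frac{\sqrt{17605}}{7} \approx 18.955$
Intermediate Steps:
$I = -7$ ($I = 2 - \left(1 - -8\right) = 2 - \left(1 + 8\right) = 2 - 9 = -7$)
$h{\left(F,E \right)} = E \left(5 + E\right)$ ($h{\left(F,E \right)} = \left(5 + E\right) E = E \left(5 + E\right)$)
$H{\left(k \right)} = \frac{1}{2 k}$
$L{\left(X,a \right)} = -2 - \frac{a}{7}$ ($L{\left(X,a \right)} = - \frac{a - 7 \left(5 - 7\right)}{7} = - \frac{a - -14}{7} = - \frac{a + 14}{7} = - \frac{14 + a}{7} = -2 - \frac{a}{7}$)
$\sqrt{z{\left(421,-379 \right)} + L{\left(H{\left(9 \right)},-583 \right)}} = \sqrt{278 - - \frac{569}{7}} = \sqrt{278 + \left(-2 + \frac{583}{7}\right)} = \sqrt{278 + \frac{569}{7}} = \sqrt{\frac{2515}{7}} = \frac{\sqrt{17605}}{7}$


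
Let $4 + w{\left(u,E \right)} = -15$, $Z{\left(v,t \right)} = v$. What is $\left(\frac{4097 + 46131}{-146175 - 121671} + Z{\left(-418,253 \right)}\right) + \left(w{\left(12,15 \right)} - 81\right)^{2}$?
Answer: $\frac{1283225072}{133923} \approx 9581.8$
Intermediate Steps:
$w{\left(u,E \right)} = -19$ ($w{\left(u,E \right)} = -4 - 15 = -19$)
$\left(\frac{4097 + 46131}{-146175 - 121671} + Z{\left(-418,253 \right)}\right) + \left(w{\left(12,15 \right)} - 81\right)^{2} = \left(\frac{4097 + 46131}{-146175 - 121671} - 418\right) + \left(-19 - 81\right)^{2} = \left(\frac{50228}{-267846} - 418\right) + \left(-100\right)^{2} = \left(50228 \left(- \frac{1}{267846}\right) - 418\right) + 10000 = \left(- \frac{25114}{133923} - 418\right) + 10000 = - \frac{56004928}{133923} + 10000 = \frac{1283225072}{133923}$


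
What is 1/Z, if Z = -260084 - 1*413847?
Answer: -1/673931 ≈ -1.4838e-6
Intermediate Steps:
Z = -673931 (Z = -260084 - 413847 = -673931)
1/Z = 1/(-673931) = -1/673931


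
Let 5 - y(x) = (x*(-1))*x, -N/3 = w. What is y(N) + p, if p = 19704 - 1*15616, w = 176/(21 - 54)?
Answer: 4349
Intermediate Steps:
w = -16/3 (w = 176/(-33) = 176*(-1/33) = -16/3 ≈ -5.3333)
N = 16 (N = -3*(-16/3) = 16)
p = 4088 (p = 19704 - 15616 = 4088)
y(x) = 5 + x**2 (y(x) = 5 - x*(-1)*x = 5 - (-x)*x = 5 - (-1)*x**2 = 5 + x**2)
y(N) + p = (5 + 16**2) + 4088 = (5 + 256) + 4088 = 261 + 4088 = 4349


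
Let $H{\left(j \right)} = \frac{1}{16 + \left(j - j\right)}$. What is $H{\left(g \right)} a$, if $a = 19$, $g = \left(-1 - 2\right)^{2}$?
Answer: $\frac{19}{16} \approx 1.1875$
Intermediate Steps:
$g = 9$ ($g = \left(-3\right)^{2} = 9$)
$H{\left(j \right)} = \frac{1}{16}$ ($H{\left(j \right)} = \frac{1}{16 + 0} = \frac{1}{16}$)
$H{\left(g \right)} a = \frac{1}{16} \cdot 19 = \frac{19}{16}$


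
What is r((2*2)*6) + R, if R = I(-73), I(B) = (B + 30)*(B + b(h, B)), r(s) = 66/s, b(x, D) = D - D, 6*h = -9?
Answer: 12567/4 ≈ 3141.8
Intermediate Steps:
h = -3/2 (h = (⅙)*(-9) = -3/2 ≈ -1.5000)
b(x, D) = 0
I(B) = B*(30 + B) (I(B) = (B + 30)*(B + 0) = (30 + B)*B = B*(30 + B))
R = 3139 (R = -73*(30 - 73) = -73*(-43) = 3139)
r((2*2)*6) + R = 66/(((2*2)*6)) + 3139 = 66/((4*6)) + 3139 = 66/24 + 3139 = 66*(1/24) + 3139 = 11/4 + 3139 = 12567/4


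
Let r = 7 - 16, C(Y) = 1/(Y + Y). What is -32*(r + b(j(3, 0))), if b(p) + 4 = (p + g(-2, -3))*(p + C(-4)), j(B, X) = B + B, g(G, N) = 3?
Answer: -1276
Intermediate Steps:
C(Y) = 1/(2*Y)
j(B, X) = 2*B
r = -9
b(p) = -4 + (3 + p)*(-⅛ + p) (b(p) = -4 + (p + 3)*(p + (½)/(-4)) = -4 + (3 + p)*(p + (½)*(-¼)) = -4 + (3 + p)*(p - ⅛) = -4 + (3 + p)*(-⅛ + p))
-32*(r + b(j(3, 0))) = -32*(-9 + (-35/8 + (2*3)² + 23*(2*3)/8)) = -32*(-9 + (-35/8 + 6² + (23/8)*6)) = -32*(-9 + (-35/8 + 36 + 69/4)) = -32*(-9 + 391/8) = -32*319/8 = -1276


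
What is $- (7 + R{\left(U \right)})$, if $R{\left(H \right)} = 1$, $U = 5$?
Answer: $-8$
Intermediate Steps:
$- (7 + R{\left(U \right)}) = - (7 + 1) = \left(-1\right) 8 = -8$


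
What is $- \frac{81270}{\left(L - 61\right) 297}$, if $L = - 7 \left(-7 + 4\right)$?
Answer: $\frac{301}{44} \approx 6.8409$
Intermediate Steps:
$L = 21$ ($L = \left(-7\right) \left(-3\right) = 21$)
$- \frac{81270}{\left(L - 61\right) 297} = - \frac{81270}{\left(21 - 61\right) 297} = - \frac{81270}{\left(-40\right) 297} = - \frac{81270}{-11880} = \left(-81270\right) \left(- \frac{1}{11880}\right) = \frac{301}{44}$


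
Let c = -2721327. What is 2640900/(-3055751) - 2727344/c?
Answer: 1147331681044/8315697701577 ≈ 0.13797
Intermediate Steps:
2640900/(-3055751) - 2727344/c = 2640900/(-3055751) - 2727344/(-2721327) = 2640900*(-1/3055751) - 2727344*(-1/2721327) = -2640900/3055751 + 2727344/2721327 = 1147331681044/8315697701577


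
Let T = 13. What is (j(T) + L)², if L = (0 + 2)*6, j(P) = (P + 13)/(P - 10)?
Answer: 3844/9 ≈ 427.11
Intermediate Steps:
j(P) = (13 + P)/(-10 + P)
L = 12 (L = 2*6 = 12)
(j(T) + L)² = ((13 + 13)/(-10 + 13) + 12)² = (26/3 + 12)² = (62/3)² = 3844/9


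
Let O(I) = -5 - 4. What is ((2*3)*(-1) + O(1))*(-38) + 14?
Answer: 584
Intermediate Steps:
O(I) = -9
((2*3)*(-1) + O(1))*(-38) + 14 = ((2*3)*(-1) - 9)*(-38) + 14 = (6*(-1) - 9)*(-38) + 14 = (-6 - 9)*(-38) + 14 = -15*(-38) + 14 = 570 + 14 = 584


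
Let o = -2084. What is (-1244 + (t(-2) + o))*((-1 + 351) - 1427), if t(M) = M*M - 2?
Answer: 3582102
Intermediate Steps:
t(M) = -2 + M² (t(M) = M² - 2 = -2 + M²)
(-1244 + (t(-2) + o))*((-1 + 351) - 1427) = (-1244 + ((-2 + (-2)²) - 2084))*((-1 + 351) - 1427) = (-1244 + ((-2 + 4) - 2084))*(350 - 1427) = (-1244 + (2 - 2084))*(-1077) = (-1244 - 2082)*(-1077) = -3326*(-1077) = 3582102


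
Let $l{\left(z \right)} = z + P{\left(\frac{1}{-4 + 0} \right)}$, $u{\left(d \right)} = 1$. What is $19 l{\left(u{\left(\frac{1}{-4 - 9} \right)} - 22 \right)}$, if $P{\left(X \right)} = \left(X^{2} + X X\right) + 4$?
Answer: $- \frac{2565}{8} \approx -320.63$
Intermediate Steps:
$P{\left(X \right)} = 4 + 2 X^{2}$ ($P{\left(X \right)} = \left(X^{2} + X^{2}\right) + 4 = 2 X^{2} + 4 = 4 + 2 X^{2}$)
$l{\left(z \right)} = \frac{33}{8} + z$ ($l{\left(z \right)} = z + \left(4 + 2 \left(\frac{1}{-4 + 0}\right)^{2}\right) = z + \left(4 + 2 \left(\frac{1}{-4}\right)^{2}\right) = z + \left(4 + 2 \left(- \frac{1}{4}\right)^{2}\right) = z + \left(4 + 2 \cdot \frac{1}{16}\right) = z + \left(4 + \frac{1}{8}\right) = z + \frac{33}{8} = \frac{33}{8} + z$)
$19 l{\left(u{\left(\frac{1}{-4 - 9} \right)} - 22 \right)} = 19 \left(\frac{33}{8} + \left(1 - 22\right)\right) = 19 \left(\frac{33}{8} - 21\right) = 19 \left(- \frac{135}{8}\right) = - \frac{2565}{8}$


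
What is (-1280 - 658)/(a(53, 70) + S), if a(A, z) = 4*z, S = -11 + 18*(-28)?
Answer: 1938/235 ≈ 8.2468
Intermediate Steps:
S = -515 (S = -11 - 504 = -515)
(-1280 - 658)/(a(53, 70) + S) = (-1280 - 658)/(4*70 - 515) = -1938/(280 - 515) = -1938/(-235) = -1938*(-1/235) = 1938/235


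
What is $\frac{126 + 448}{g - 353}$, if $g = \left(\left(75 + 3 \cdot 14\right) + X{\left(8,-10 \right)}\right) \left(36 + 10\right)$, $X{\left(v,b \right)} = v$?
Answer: $\frac{82}{771} \approx 0.10636$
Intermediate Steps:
$g = 5750$ ($g = \left(\left(75 + 3 \cdot 14\right) + 8\right) \left(36 + 10\right) = \left(\left(75 + 42\right) + 8\right) 46 = \left(117 + 8\right) 46 = 125 \cdot 46 = 5750$)
$\frac{126 + 448}{g - 353} = \frac{126 + 448}{5750 - 353} = \frac{574}{5397} = 574 \cdot \frac{1}{5397} = \frac{82}{771}$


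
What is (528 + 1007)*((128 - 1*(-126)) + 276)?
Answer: 813550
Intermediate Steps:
(528 + 1007)*((128 - 1*(-126)) + 276) = 1535*((128 + 126) + 276) = 1535*(254 + 276) = 1535*530 = 813550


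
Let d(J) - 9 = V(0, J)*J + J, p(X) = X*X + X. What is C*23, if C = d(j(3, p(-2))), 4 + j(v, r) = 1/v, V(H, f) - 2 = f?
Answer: 2369/9 ≈ 263.22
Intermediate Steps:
V(H, f) = 2 + f
p(X) = X + X² (p(X) = X² + X = X + X²)
j(v, r) = -4 + 1/v
d(J) = 9 + J + J*(2 + J) (d(J) = 9 + ((2 + J)*J + J) = 9 + (J*(2 + J) + J) = 9 + (J + J*(2 + J)) = 9 + J + J*(2 + J))
C = 103/9 (C = 9 + (-4 + 1/3) + (-4 + 1/3)*(2 + (-4 + 1/3)) = 9 + (-4 + ⅓) + (-4 + ⅓)*(2 + (-4 + ⅓)) = 9 - 11/3 - 11*(2 - 11/3)/3 = 9 - 11/3 - 11/3*(-5/3) = 9 - 11/3 + 55/9 = 103/9 ≈ 11.444)
C*23 = (103/9)*23 = 2369/9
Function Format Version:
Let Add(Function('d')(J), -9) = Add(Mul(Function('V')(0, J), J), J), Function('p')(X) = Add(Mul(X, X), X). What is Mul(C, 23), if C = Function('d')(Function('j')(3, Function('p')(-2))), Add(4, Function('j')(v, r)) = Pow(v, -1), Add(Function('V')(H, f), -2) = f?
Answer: Rational(2369, 9) ≈ 263.22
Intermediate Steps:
Function('V')(H, f) = Add(2, f)
Function('p')(X) = Add(X, Pow(X, 2)) (Function('p')(X) = Add(Pow(X, 2), X) = Add(X, Pow(X, 2)))
Function('j')(v, r) = Add(-4, Pow(v, -1))
Function('d')(J) = Add(9, J, Mul(J, Add(2, J))) (Function('d')(J) = Add(9, Add(Mul(Add(2, J), J), J)) = Add(9, Add(Mul(J, Add(2, J)), J)) = Add(9, Add(J, Mul(J, Add(2, J)))) = Add(9, J, Mul(J, Add(2, J))))
C = Rational(103, 9) (C = Add(9, Add(-4, Pow(3, -1)), Mul(Add(-4, Pow(3, -1)), Add(2, Add(-4, Pow(3, -1))))) = Add(9, Add(-4, Rational(1, 3)), Mul(Add(-4, Rational(1, 3)), Add(2, Add(-4, Rational(1, 3))))) = Add(9, Rational(-11, 3), Mul(Rational(-11, 3), Add(2, Rational(-11, 3)))) = Add(9, Rational(-11, 3), Mul(Rational(-11, 3), Rational(-5, 3))) = Add(9, Rational(-11, 3), Rational(55, 9)) = Rational(103, 9) ≈ 11.444)
Mul(C, 23) = Mul(Rational(103, 9), 23) = Rational(2369, 9)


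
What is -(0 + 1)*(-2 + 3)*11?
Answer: -11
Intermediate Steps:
-(0 + 1)*(-2 + 3)*11 = -1*11 = -11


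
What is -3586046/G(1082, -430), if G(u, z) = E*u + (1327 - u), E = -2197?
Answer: 3586046/2376909 ≈ 1.5087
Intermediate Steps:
G(u, z) = 1327 - 2198*u (G(u, z) = -2197*u + (1327 - u) = 1327 - 2198*u)
-3586046/G(1082, -430) = -3586046/(1327 - 2198*1082) = -3586046/(1327 - 2378236) = -3586046/(-2376909) = -3586046*(-1/2376909) = 3586046/2376909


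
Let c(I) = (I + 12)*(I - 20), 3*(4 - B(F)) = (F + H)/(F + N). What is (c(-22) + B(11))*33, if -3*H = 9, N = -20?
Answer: 126016/9 ≈ 14002.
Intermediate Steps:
H = -3 (H = -1/3*9 = -3)
B(F) = 4 - (-3 + F)/(3*(-20 + F)) (B(F) = 4 - (F - 3)/(3*(F - 20)) = 4 - (-3 + F)/(3*(-20 + F)))
c(I) = (-20 + I)*(12 + I) (c(I) = (12 + I)*(-20 + I) = (-20 + I)*(12 + I))
(c(-22) + B(11))*33 = ((-240 + (-22)**2 - 8*(-22)) + (-237 + 11*11)/(3*(-20 + 11)))*33 = ((-240 + 484 + 176) + (1/3)*(-237 + 121)/(-9))*33 = (420 + (1/3)*(-1/9)*(-116))*33 = (420 + 116/27)*33 = (11456/27)*33 = 126016/9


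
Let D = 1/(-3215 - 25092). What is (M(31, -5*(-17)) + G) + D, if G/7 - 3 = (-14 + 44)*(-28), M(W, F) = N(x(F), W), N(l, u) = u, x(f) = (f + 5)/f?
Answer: -164973197/28307 ≈ -5828.0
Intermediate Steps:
x(f) = (5 + f)/f
D = -1/28307 (D = 1/(-28307) = -1/28307 ≈ -3.5327e-5)
M(W, F) = W
G = -5859 (G = 21 + 7*((-14 + 44)*(-28)) = 21 + 7*(30*(-28)) = 21 + 7*(-840) = 21 - 5880 = -5859)
(M(31, -5*(-17)) + G) + D = (31 - 5859) - 1/28307 = -5828 - 1/28307 = -164973197/28307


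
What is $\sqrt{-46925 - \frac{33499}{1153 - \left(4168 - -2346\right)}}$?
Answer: $\frac{i \sqrt{1348459974786}}{5361} \approx 216.61 i$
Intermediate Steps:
$\sqrt{-46925 - \frac{33499}{1153 - \left(4168 - -2346\right)}} = \sqrt{-46925 - \frac{33499}{1153 - \left(4168 + 2346\right)}} = \sqrt{-46925 - \frac{33499}{1153 - 6514}} = \sqrt{-46925 - \frac{33499}{-5361}} = \sqrt{-46925 - - \frac{33499}{5361}} = \sqrt{-46925 + \frac{33499}{5361}} = \sqrt{- \frac{251531426}{5361}} = \frac{i \sqrt{1348459974786}}{5361}$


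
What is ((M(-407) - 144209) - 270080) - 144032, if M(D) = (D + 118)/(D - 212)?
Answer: -345600410/619 ≈ -5.5832e+5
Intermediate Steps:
M(D) = (118 + D)/(-212 + D)
((M(-407) - 144209) - 270080) - 144032 = (((118 - 407)/(-212 - 407) - 144209) - 270080) - 144032 = ((-289/(-619) - 144209) - 270080) - 144032 = ((-1/619*(-289) - 144209) - 270080) - 144032 = ((289/619 - 144209) - 270080) - 144032 = (-89265082/619 - 270080) - 144032 = -256444602/619 - 144032 = -345600410/619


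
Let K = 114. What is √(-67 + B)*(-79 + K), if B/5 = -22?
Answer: 35*I*√177 ≈ 465.64*I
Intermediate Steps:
B = -110 (B = 5*(-22) = -110)
√(-67 + B)*(-79 + K) = √(-67 - 110)*(-79 + 114) = √(-177)*35 = (I*√177)*35 = 35*I*√177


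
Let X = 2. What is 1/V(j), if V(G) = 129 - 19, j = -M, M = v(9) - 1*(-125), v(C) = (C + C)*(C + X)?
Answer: 1/110 ≈ 0.0090909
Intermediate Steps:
v(C) = 2*C*(2 + C) (v(C) = (C + C)*(C + 2) = (2*C)*(2 + C) = 2*C*(2 + C))
M = 323 (M = 2*9*(2 + 9) - 1*(-125) = 2*9*11 + 125 = 198 + 125 = 323)
j = -323 (j = -1*323 = -323)
V(G) = 110
1/V(j) = 1/110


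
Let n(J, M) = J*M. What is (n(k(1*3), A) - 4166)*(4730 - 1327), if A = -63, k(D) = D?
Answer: -14820065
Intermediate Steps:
(n(k(1*3), A) - 4166)*(4730 - 1327) = ((1*3)*(-63) - 4166)*(4730 - 1327) = (3*(-63) - 4166)*3403 = (-189 - 4166)*3403 = -4355*3403 = -14820065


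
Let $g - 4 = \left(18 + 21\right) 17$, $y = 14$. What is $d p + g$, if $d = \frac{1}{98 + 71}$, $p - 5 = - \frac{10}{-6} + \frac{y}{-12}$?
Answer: $\frac{225457}{338} \approx 667.03$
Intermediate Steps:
$p = \frac{11}{2}$ ($p = 5 + \left(- \frac{10}{-6} + \frac{14}{-12}\right) = 5 + \left(\left(-10\right) \left(- \frac{1}{6}\right) + 14 \left(- \frac{1}{12}\right)\right) = 5 + \left(\frac{5}{3} - \frac{7}{6}\right) = 5 + \frac{1}{2} = \frac{11}{2} \approx 5.5$)
$d = \frac{1}{169} \approx 0.0059172$
$g = 667$ ($g = 4 + \left(18 + 21\right) 17 = 4 + 39 \cdot 17 = 4 + 663 = 667$)
$d p + g = \frac{1}{169} \cdot \frac{11}{2} + 667 = \frac{11}{338} + 667 = \frac{225457}{338}$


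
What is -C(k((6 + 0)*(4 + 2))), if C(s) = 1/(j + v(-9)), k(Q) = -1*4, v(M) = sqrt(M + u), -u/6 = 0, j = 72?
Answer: -8/577 + I/1731 ≈ -0.013865 + 0.0005777*I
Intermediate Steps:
u = 0 (u = -6*0 = 0)
v(M) = sqrt(M) (v(M) = sqrt(M + 0) = sqrt(M))
k(Q) = -4
C(s) = (72 - 3*I)/5193 (C(s) = 1/(72 + sqrt(-9)) = 1/(72 + 3*I) = (72 - 3*I)/5193)
-C(k((6 + 0)*(4 + 2))) = -(8/577 - I/1731) = -8/577 + I/1731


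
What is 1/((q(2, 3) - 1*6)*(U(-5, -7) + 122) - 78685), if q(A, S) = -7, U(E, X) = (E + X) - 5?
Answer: -1/80050 ≈ -1.2492e-5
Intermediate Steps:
U(E, X) = -5 + E + X
1/((q(2, 3) - 1*6)*(U(-5, -7) + 122) - 78685) = 1/((-7 - 1*6)*((-5 - 5 - 7) + 122) - 78685) = 1/((-7 - 6)*(-17 + 122) - 78685) = 1/(-13*105 - 78685) = 1/(-1365 - 78685) = 1/(-80050) = -1/80050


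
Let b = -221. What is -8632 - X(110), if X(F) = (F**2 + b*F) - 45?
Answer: 3623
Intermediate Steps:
X(F) = -45 + F**2 - 221*F (X(F) = (F**2 - 221*F) - 45 = -45 + F**2 - 221*F)
-8632 - X(110) = -8632 - (-45 + 110**2 - 221*110) = -8632 - (-45 + 12100 - 24310) = -8632 - 1*(-12255) = -8632 + 12255 = 3623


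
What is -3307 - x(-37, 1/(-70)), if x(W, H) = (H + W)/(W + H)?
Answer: -3308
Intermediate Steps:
x(W, H) = 1 (x(W, H) = (H + W)/(H + W) = 1)
-3307 - x(-37, 1/(-70)) = -3307 - 1*1 = -3307 - 1 = -3308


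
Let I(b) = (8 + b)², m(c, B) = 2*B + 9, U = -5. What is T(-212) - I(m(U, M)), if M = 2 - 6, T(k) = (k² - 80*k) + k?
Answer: 61611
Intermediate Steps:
T(k) = k² - 79*k
M = -4
m(c, B) = 9 + 2*B
T(-212) - I(m(U, M)) = -212*(-79 - 212) - (8 + (9 + 2*(-4)))² = -212*(-291) - (8 + (9 - 8))² = 61692 - (8 + 1)² = 61692 - 1*9² = 61692 - 1*81 = 61692 - 81 = 61611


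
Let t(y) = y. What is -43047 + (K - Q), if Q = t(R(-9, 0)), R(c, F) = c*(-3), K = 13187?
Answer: -29887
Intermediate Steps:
R(c, F) = -3*c
Q = 27 (Q = -3*(-9) = 27)
-43047 + (K - Q) = -43047 + (13187 - 1*27) = -43047 + (13187 - 27) = -43047 + 13160 = -29887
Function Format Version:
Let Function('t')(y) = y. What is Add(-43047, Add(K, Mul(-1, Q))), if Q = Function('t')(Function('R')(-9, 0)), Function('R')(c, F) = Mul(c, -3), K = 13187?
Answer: -29887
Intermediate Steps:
Function('R')(c, F) = Mul(-3, c)
Q = 27 (Q = Mul(-3, -9) = 27)
Add(-43047, Add(K, Mul(-1, Q))) = Add(-43047, Add(13187, Mul(-1, 27))) = Add(-43047, Add(13187, -27)) = Add(-43047, 13160) = -29887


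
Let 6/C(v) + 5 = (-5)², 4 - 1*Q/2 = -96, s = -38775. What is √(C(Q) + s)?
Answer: 9*I*√47870/10 ≈ 196.91*I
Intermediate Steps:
Q = 200 (Q = 8 - 2*(-96) = 8 + 192 = 200)
C(v) = 3/10 (C(v) = 6/(-5 + (-5)²) = 6/(-5 + 25) = 6/20 = 6*(1/20) = 3/10)
√(C(Q) + s) = √(3/10 - 38775) = √(-387747/10) = 9*I*√47870/10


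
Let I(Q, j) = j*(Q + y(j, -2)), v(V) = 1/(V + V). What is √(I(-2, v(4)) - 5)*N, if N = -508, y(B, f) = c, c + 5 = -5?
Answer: -254*I*√26 ≈ -1295.2*I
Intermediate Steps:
v(V) = 1/(2*V)
c = -10 (c = -5 - 5 = -10)
y(B, f) = -10
I(Q, j) = j*(-10 + Q) (I(Q, j) = j*(Q - 10) = j*(-10 + Q))
√(I(-2, v(4)) - 5)*N = √(((½)/4)*(-10 - 2) - 5)*(-508) = √(((½)*(¼))*(-12) - 5)*(-508) = √((⅛)*(-12) - 5)*(-508) = √(-3/2 - 5)*(-508) = √(-13/2)*(-508) = (I*√26/2)*(-508) = -254*I*√26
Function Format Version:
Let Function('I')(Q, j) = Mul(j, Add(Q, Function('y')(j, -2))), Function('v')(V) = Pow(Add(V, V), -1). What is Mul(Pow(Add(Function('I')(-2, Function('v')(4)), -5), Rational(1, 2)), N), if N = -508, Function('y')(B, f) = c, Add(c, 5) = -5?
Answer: Mul(-254, I, Pow(26, Rational(1, 2))) ≈ Mul(-1295.2, I)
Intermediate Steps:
Function('v')(V) = Mul(Rational(1, 2), Pow(V, -1)) (Function('v')(V) = Pow(Mul(2, V), -1) = Mul(Rational(1, 2), Pow(V, -1)))
c = -10 (c = Add(-5, -5) = -10)
Function('y')(B, f) = -10
Function('I')(Q, j) = Mul(j, Add(-10, Q)) (Function('I')(Q, j) = Mul(j, Add(Q, -10)) = Mul(j, Add(-10, Q)))
Mul(Pow(Add(Function('I')(-2, Function('v')(4)), -5), Rational(1, 2)), N) = Mul(Pow(Add(Mul(Mul(Rational(1, 2), Pow(4, -1)), Add(-10, -2)), -5), Rational(1, 2)), -508) = Mul(Pow(Add(Mul(Mul(Rational(1, 2), Rational(1, 4)), -12), -5), Rational(1, 2)), -508) = Mul(Pow(Add(Mul(Rational(1, 8), -12), -5), Rational(1, 2)), -508) = Mul(Pow(Add(Rational(-3, 2), -5), Rational(1, 2)), -508) = Mul(Pow(Rational(-13, 2), Rational(1, 2)), -508) = Mul(Mul(Rational(1, 2), I, Pow(26, Rational(1, 2))), -508) = Mul(-254, I, Pow(26, Rational(1, 2)))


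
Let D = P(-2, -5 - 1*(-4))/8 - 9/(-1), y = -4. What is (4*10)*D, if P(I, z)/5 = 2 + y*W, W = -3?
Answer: 710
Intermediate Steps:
P(I, z) = 70 (P(I, z) = 5*(2 - 4*(-3)) = 5*(2 + 12) = 5*14 = 70)
D = 71/4 (D = 70/8 - 9/(-1) = 70*(⅛) - 9*(-1) = 35/4 + 9 = 71/4 ≈ 17.750)
(4*10)*D = (4*10)*(71/4) = 40*(71/4) = 710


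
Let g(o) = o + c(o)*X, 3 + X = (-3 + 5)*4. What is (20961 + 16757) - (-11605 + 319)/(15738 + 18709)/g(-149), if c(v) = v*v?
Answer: 1263439393483/33496988 ≈ 37718.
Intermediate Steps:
X = 5 (X = -3 + (-3 + 5)*4 = -3 + 2*4 = -3 + 8 = 5)
c(v) = v²
g(o) = o + 5*o² (g(o) = o + o²*5 = o + 5*o²)
(20961 + 16757) - (-11605 + 319)/(15738 + 18709)/g(-149) = (20961 + 16757) - (-11605 + 319)/(15738 + 18709)/((-149*(1 + 5*(-149)))) = 37718 - (-11286/34447)/((-149*(1 - 745))) = 37718 - (-11286*1/34447)/((-149*(-744))) = 37718 - (-594)/(1813*110856) = 37718 - 1*(-99/33496988) = 37718 + 99/33496988 = 1263439393483/33496988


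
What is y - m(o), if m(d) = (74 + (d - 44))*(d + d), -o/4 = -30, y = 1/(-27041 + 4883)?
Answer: -797688001/22158 ≈ -36000.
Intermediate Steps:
y = -1/22158 (y = 1/(-22158) = -1/22158 ≈ -4.5130e-5)
o = 120 (o = -4*(-30) = 120)
m(d) = 2*d*(30 + d) (m(d) = (74 + (-44 + d))*(2*d) = (30 + d)*(2*d) = 2*d*(30 + d))
y - m(o) = -1/22158 - 2*120*(30 + 120) = -1/22158 - 2*120*150 = -1/22158 - 1*36000 = -1/22158 - 36000 = -797688001/22158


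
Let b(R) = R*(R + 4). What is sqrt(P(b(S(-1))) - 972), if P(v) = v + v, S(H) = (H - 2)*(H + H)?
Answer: 2*I*sqrt(213) ≈ 29.189*I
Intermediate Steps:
S(H) = 2*H*(-2 + H) (S(H) = (-2 + H)*(2*H) = 2*H*(-2 + H))
b(R) = R*(4 + R)
P(v) = 2*v
sqrt(P(b(S(-1))) - 972) = sqrt(2*((2*(-1)*(-2 - 1))*(4 + 2*(-1)*(-2 - 1))) - 972) = sqrt(2*((2*(-1)*(-3))*(4 + 2*(-1)*(-3))) - 972) = sqrt(2*(6*(4 + 6)) - 972) = sqrt(2*(6*10) - 972) = sqrt(2*60 - 972) = sqrt(120 - 972) = sqrt(-852) = 2*I*sqrt(213)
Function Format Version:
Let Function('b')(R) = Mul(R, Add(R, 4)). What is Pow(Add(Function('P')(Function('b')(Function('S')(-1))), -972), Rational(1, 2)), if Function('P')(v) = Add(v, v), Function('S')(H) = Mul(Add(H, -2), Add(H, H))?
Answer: Mul(2, I, Pow(213, Rational(1, 2))) ≈ Mul(29.189, I)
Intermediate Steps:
Function('S')(H) = Mul(2, H, Add(-2, H)) (Function('S')(H) = Mul(Add(-2, H), Mul(2, H)) = Mul(2, H, Add(-2, H)))
Function('b')(R) = Mul(R, Add(4, R))
Function('P')(v) = Mul(2, v)
Pow(Add(Function('P')(Function('b')(Function('S')(-1))), -972), Rational(1, 2)) = Pow(Add(Mul(2, Mul(Mul(2, -1, Add(-2, -1)), Add(4, Mul(2, -1, Add(-2, -1))))), -972), Rational(1, 2)) = Pow(Add(Mul(2, Mul(Mul(2, -1, -3), Add(4, Mul(2, -1, -3)))), -972), Rational(1, 2)) = Pow(Add(Mul(2, Mul(6, Add(4, 6))), -972), Rational(1, 2)) = Pow(Add(Mul(2, Mul(6, 10)), -972), Rational(1, 2)) = Pow(Add(Mul(2, 60), -972), Rational(1, 2)) = Pow(Add(120, -972), Rational(1, 2)) = Pow(-852, Rational(1, 2)) = Mul(2, I, Pow(213, Rational(1, 2)))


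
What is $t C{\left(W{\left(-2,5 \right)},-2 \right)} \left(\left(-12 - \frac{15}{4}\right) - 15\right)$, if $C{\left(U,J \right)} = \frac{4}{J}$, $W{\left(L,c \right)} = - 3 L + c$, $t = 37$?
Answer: $\frac{4551}{2} \approx 2275.5$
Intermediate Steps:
$W{\left(L,c \right)} = c - 3 L$
$t C{\left(W{\left(-2,5 \right)},-2 \right)} \left(\left(-12 - \frac{15}{4}\right) - 15\right) = 37 \frac{4}{-2} \left(\left(-12 - \frac{15}{4}\right) - 15\right) = 37 \cdot 4 \left(- \frac{1}{2}\right) \left(\left(-12 - \frac{15}{4}\right) - 15\right) = 37 \left(-2\right) \left(\left(-12 - \frac{15}{4}\right) - 15\right) = - 74 \left(- \frac{63}{4} - 15\right) = \left(-74\right) \left(- \frac{123}{4}\right) = \frac{4551}{2}$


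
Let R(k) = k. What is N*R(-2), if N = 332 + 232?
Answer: -1128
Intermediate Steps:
N = 564
N*R(-2) = 564*(-2) = -1128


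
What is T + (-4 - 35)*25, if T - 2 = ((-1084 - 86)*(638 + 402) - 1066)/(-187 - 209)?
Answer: 416279/198 ≈ 2102.4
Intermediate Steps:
T = 609329/198 (T = 2 + ((-1084 - 86)*(638 + 402) - 1066)/(-187 - 209) = 2 + (-1170*1040 - 1066)/(-396) = 2 + (-1216800 - 1066)*(-1/396) = 2 - 1217866*(-1/396) = 2 + 608933/198 = 609329/198 ≈ 3077.4)
T + (-4 - 35)*25 = 609329/198 + (-4 - 35)*25 = 609329/198 - 39*25 = 609329/198 - 975 = 416279/198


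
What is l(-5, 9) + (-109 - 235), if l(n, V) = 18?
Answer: -326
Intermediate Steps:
l(-5, 9) + (-109 - 235) = 18 + (-109 - 235) = 18 - 344 = -326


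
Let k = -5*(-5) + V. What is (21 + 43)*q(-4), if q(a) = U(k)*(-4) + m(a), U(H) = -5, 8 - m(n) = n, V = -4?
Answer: 2048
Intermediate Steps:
m(n) = 8 - n
k = 21 (k = -5*(-5) - 4 = 25 - 4 = 21)
q(a) = 28 - a (q(a) = -5*(-4) + (8 - a) = 20 + (8 - a) = 28 - a)
(21 + 43)*q(-4) = (21 + 43)*(28 - 1*(-4)) = 64*(28 + 4) = 64*32 = 2048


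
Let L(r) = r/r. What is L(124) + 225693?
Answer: 225694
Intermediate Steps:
L(r) = 1
L(124) + 225693 = 1 + 225693 = 225694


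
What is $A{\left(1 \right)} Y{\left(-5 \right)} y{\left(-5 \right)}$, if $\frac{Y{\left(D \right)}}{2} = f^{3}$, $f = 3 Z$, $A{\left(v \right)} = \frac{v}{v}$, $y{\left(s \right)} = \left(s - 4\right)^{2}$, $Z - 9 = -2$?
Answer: $1500282$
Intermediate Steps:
$Z = 7$ ($Z = 9 - 2 = 7$)
$y{\left(s \right)} = \left(-4 + s\right)^{2}$
$A{\left(v \right)} = 1$
$f = 21$ ($f = 3 \cdot 7 = 21$)
$Y{\left(D \right)} = 18522$ ($Y{\left(D \right)} = 2 \cdot 21^{3} = 2 \cdot 9261 = 18522$)
$A{\left(1 \right)} Y{\left(-5 \right)} y{\left(-5 \right)} = 1 \cdot 18522 \left(-4 - 5\right)^{2} = 18522 \left(-9\right)^{2} = 18522 \cdot 81 = 1500282$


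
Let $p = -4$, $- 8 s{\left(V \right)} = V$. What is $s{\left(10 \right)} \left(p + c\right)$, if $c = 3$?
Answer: $\frac{5}{4} \approx 1.25$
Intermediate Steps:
$s{\left(V \right)} = - \frac{V}{8}$
$s{\left(10 \right)} \left(p + c\right) = \left(- \frac{1}{8}\right) 10 \left(-4 + 3\right) = \left(- \frac{5}{4}\right) \left(-1\right) = \frac{5}{4}$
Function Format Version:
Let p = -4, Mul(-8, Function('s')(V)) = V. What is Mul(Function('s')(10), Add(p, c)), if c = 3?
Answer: Rational(5, 4) ≈ 1.2500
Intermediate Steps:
Function('s')(V) = Mul(Rational(-1, 8), V)
Mul(Function('s')(10), Add(p, c)) = Mul(Mul(Rational(-1, 8), 10), Add(-4, 3)) = Mul(Rational(-5, 4), -1) = Rational(5, 4)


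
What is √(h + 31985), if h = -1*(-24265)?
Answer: 75*√10 ≈ 237.17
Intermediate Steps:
h = 24265
√(h + 31985) = √(24265 + 31985) = √56250 = 75*√10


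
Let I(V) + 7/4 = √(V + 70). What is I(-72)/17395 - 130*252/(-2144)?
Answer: 2544002/166495 + I*√2/17395 ≈ 15.28 + 8.13e-5*I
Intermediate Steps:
I(V) = -7/4 + √(70 + V) (I(V) = -7/4 + √(V + 70) = -7/4 + √(70 + V))
I(-72)/17395 - 130*252/(-2144) = (-7/4 + √(70 - 72))/17395 - 130*252/(-2144) = (-7/4 + √(-2))*(1/17395) - 32760*(-1/2144) = (-7/4 + I*√2)*(1/17395) + 4095/268 = (-1/9940 + I*√2/17395) + 4095/268 = 2544002/166495 + I*√2/17395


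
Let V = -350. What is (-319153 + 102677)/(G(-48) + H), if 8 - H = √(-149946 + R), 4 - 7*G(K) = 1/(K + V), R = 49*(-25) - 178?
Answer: -1309334737256/106846396815 - 1680242550896*I*√151349/1175310364965 ≈ -12.254 - 556.17*I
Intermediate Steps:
R = -1403 (R = -1225 - 178 = -1403)
G(K) = 4/7 - 1/(7*(-350 + K)) (G(K) = 4/7 - 1/(7*(K - 350)) = 4/7 - 1/(7*(-350 + K)))
H = 8 - I*√151349 (H = 8 - √(-149946 - 1403) = 8 - √(-151349) = 8 - I*√151349 ≈ 8.0 - 389.04*I)
(-319153 + 102677)/(G(-48) + H) = (-319153 + 102677)/((-1401 + 4*(-48))/(7*(-350 - 48)) + (8 - I*√151349)) = -216476/((⅐)*(-1401 - 192)/(-398) + (8 - I*√151349)) = -216476/((⅐)*(-1/398)*(-1593) + (8 - I*√151349)) = -216476/(1593/2786 + (8 - I*√151349)) = -216476/(23881/2786 - I*√151349)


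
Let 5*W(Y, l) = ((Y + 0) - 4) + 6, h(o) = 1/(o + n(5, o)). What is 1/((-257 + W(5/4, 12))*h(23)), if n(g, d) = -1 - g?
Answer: -340/5127 ≈ -0.066316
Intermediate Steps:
h(o) = 1/(-6 + o) (h(o) = 1/(o + (-1 - 1*5)) = 1/(o + (-1 - 5)) = 1/(o - 6) = 1/(-6 + o))
W(Y, l) = 2/5 + Y/5 (W(Y, l) = (((Y + 0) - 4) + 6)/5 = ((Y - 4) + 6)/5 = ((-4 + Y) + 6)/5 = (2 + Y)/5 = 2/5 + Y/5)
1/((-257 + W(5/4, 12))*h(23)) = 1/((-257 + (2/5 + (5/4)/5))/(-6 + 23)) = 1/((-257 + (2/5 + (5*(1/4))/5))/17) = 1/((-257 + (2/5 + (1/5)*(5/4)))*(1/17)) = 1/((-257 + (2/5 + 1/4))*(1/17)) = 1/((-257 + 13/20)*(1/17)) = 1/(-5127/20*1/17) = 1/(-5127/340) = -340/5127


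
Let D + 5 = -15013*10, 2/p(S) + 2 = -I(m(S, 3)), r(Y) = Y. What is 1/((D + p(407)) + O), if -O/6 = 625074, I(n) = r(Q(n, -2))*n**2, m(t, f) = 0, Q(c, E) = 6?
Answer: -1/3900580 ≈ -2.5637e-7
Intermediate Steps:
I(n) = 6*n**2
O = -3750444 (O = -6*625074 = -3750444)
p(S) = -1 (p(S) = 2/(-2 - 6*0**2) = 2/(-2 - 6*0) = 2/(-2 - 1*0) = 2/(-2 + 0) = 2/(-2) = 2*(-1/2) = -1)
D = -150135 (D = -5 - 15013*10 = -5 - 150130 = -150135)
1/((D + p(407)) + O) = 1/((-150135 - 1) - 3750444) = 1/(-150136 - 3750444) = 1/(-3900580) = -1/3900580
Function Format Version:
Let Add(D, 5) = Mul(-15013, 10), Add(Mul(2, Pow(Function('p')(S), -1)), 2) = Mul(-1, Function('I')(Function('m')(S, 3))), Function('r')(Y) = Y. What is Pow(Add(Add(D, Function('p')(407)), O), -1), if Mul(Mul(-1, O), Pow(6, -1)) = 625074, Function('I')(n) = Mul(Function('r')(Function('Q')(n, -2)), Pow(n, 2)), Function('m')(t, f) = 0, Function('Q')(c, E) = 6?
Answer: Rational(-1, 3900580) ≈ -2.5637e-7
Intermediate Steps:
Function('I')(n) = Mul(6, Pow(n, 2))
O = -3750444 (O = Mul(-6, 625074) = -3750444)
Function('p')(S) = -1 (Function('p')(S) = Mul(2, Pow(Add(-2, Mul(-1, Mul(6, Pow(0, 2)))), -1)) = Mul(2, Pow(Add(-2, Mul(-1, Mul(6, 0))), -1)) = Mul(2, Pow(Add(-2, Mul(-1, 0)), -1)) = Mul(2, Pow(Add(-2, 0), -1)) = Mul(2, Pow(-2, -1)) = Mul(2, Rational(-1, 2)) = -1)
D = -150135 (D = Add(-5, Mul(-15013, 10)) = Add(-5, -150130) = -150135)
Pow(Add(Add(D, Function('p')(407)), O), -1) = Pow(Add(Add(-150135, -1), -3750444), -1) = Pow(Add(-150136, -3750444), -1) = Pow(-3900580, -1) = Rational(-1, 3900580)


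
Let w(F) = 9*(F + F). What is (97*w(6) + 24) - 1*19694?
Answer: -9194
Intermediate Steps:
w(F) = 18*F (w(F) = 9*(2*F) = 18*F)
(97*w(6) + 24) - 1*19694 = (97*(18*6) + 24) - 1*19694 = (97*108 + 24) - 19694 = (10476 + 24) - 19694 = 10500 - 19694 = -9194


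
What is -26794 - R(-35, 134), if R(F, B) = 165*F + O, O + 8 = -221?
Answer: -20790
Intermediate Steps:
O = -229 (O = -8 - 221 = -229)
R(F, B) = -229 + 165*F (R(F, B) = 165*F - 229 = -229 + 165*F)
-26794 - R(-35, 134) = -26794 - (-229 + 165*(-35)) = -26794 - (-229 - 5775) = -26794 - 1*(-6004) = -26794 + 6004 = -20790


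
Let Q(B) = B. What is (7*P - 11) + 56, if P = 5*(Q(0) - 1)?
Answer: 10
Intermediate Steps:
P = -5 (P = 5*(0 - 1) = 5*(-1) = -5)
(7*P - 11) + 56 = (7*(-5) - 11) + 56 = (-35 - 11) + 56 = -46 + 56 = 10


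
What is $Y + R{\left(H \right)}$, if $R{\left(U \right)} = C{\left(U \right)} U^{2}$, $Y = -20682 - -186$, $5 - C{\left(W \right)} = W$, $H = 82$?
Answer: $-538244$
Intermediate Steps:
$C{\left(W \right)} = 5 - W$
$Y = -20496$ ($Y = -20682 + 186 = -20496$)
$R{\left(U \right)} = U^{2} \left(5 - U\right)$ ($R{\left(U \right)} = \left(5 - U\right) U^{2} = U^{2} \left(5 - U\right)$)
$Y + R{\left(H \right)} = -20496 + 82^{2} \left(5 - 82\right) = -20496 + 6724 \left(5 - 82\right) = -20496 + 6724 \left(-77\right) = -20496 - 517748 = -538244$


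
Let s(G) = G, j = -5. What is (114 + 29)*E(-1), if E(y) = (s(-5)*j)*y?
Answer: -3575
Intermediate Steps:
E(y) = 25*y (E(y) = (-5*(-5))*y = 25*y)
(114 + 29)*E(-1) = (114 + 29)*(25*(-1)) = 143*(-25) = -3575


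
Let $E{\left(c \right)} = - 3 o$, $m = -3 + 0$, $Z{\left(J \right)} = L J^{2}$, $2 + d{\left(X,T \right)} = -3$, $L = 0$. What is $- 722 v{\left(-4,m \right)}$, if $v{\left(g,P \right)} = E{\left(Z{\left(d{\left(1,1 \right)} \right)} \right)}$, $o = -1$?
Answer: $-2166$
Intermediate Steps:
$d{\left(X,T \right)} = -5$ ($d{\left(X,T \right)} = -2 - 3 = -5$)
$Z{\left(J \right)} = 0$ ($Z{\left(J \right)} = 0 J^{2} = 0$)
$m = -3$
$E{\left(c \right)} = 3$ ($E{\left(c \right)} = \left(-3\right) \left(-1\right) = 3$)
$v{\left(g,P \right)} = 3$
$- 722 v{\left(-4,m \right)} = \left(-722\right) 3 = -2166$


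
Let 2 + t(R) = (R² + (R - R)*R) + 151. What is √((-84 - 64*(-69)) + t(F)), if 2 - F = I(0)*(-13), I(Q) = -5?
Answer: 65*√2 ≈ 91.924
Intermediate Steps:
F = -63 (F = 2 - (-5)*(-13) = 2 - 1*65 = 2 - 65 = -63)
t(R) = 149 + R² (t(R) = -2 + ((R² + (R - R)*R) + 151) = -2 + ((R² + 0*R) + 151) = -2 + ((R² + 0) + 151) = -2 + (R² + 151) = -2 + (151 + R²) = 149 + R²)
√((-84 - 64*(-69)) + t(F)) = √((-84 - 64*(-69)) + (149 + (-63)²)) = √((-84 + 4416) + (149 + 3969)) = √(4332 + 4118) = √8450 = 65*√2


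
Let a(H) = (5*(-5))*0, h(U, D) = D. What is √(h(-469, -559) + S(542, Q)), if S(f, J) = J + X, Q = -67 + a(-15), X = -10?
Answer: 2*I*√159 ≈ 25.219*I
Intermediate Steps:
a(H) = 0 (a(H) = -25*0 = 0)
Q = -67 (Q = -67 + 0 = -67)
S(f, J) = -10 + J (S(f, J) = J - 10 = -10 + J)
√(h(-469, -559) + S(542, Q)) = √(-559 + (-10 - 67)) = √(-559 - 77) = √(-636) = 2*I*√159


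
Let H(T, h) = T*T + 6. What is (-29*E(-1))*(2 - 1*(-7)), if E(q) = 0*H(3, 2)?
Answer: 0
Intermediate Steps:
H(T, h) = 6 + T² (H(T, h) = T² + 6 = 6 + T²)
E(q) = 0 (E(q) = 0*(6 + 3²) = 0*(6 + 9) = 0*15 = 0)
(-29*E(-1))*(2 - 1*(-7)) = (-29*0)*(2 - 1*(-7)) = 0*(2 + 7) = 0*9 = 0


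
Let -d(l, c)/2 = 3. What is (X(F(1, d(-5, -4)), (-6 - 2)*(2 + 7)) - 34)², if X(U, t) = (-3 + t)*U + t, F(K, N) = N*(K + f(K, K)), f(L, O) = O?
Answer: 630436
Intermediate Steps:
d(l, c) = -6 (d(l, c) = -2*3 = -6)
F(K, N) = 2*K*N (F(K, N) = N*(K + K) = N*(2*K) = 2*K*N)
X(U, t) = t + U*(-3 + t) (X(U, t) = U*(-3 + t) + t = t + U*(-3 + t))
(X(F(1, d(-5, -4)), (-6 - 2)*(2 + 7)) - 34)² = (((-6 - 2)*(2 + 7) - 6*(-6) + (2*1*(-6))*((-6 - 2)*(2 + 7))) - 34)² = ((-8*9 - 3*(-12) - (-96)*9) - 34)² = ((-72 + 36 - 12*(-72)) - 34)² = ((-72 + 36 + 864) - 34)² = (828 - 34)² = 794² = 630436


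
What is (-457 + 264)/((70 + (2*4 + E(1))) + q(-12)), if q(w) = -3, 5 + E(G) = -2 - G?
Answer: -193/67 ≈ -2.8806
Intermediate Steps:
E(G) = -7 - G (E(G) = -5 + (-2 - G) = -7 - G)
(-457 + 264)/((70 + (2*4 + E(1))) + q(-12)) = (-457 + 264)/((70 + (2*4 + (-7 - 1*1))) - 3) = -193/((70 + (8 + (-7 - 1))) - 3) = -193/((70 + (8 - 8)) - 3) = -193/((70 + 0) - 3) = -193/(70 - 3) = -193/67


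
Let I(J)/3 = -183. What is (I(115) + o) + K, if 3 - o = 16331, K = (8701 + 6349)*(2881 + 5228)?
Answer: 122023573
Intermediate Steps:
K = 122040450 (K = 15050*8109 = 122040450)
I(J) = -549 (I(J) = 3*(-183) = -549)
o = -16328 (o = 3 - 1*16331 = 3 - 16331 = -16328)
(I(115) + o) + K = (-549 - 16328) + 122040450 = -16877 + 122040450 = 122023573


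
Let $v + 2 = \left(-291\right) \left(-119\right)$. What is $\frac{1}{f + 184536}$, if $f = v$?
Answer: $\frac{1}{219163} \approx 4.5628 \cdot 10^{-6}$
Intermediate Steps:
$v = 34627$ ($v = -2 - -34629 = -2 + 34629 = 34627$)
$f = 34627$
$\frac{1}{f + 184536} = \frac{1}{34627 + 184536} = \frac{1}{219163}$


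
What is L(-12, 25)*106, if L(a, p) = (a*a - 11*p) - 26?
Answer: -16642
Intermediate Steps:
L(a, p) = -26 + a**2 - 11*p (L(a, p) = (a**2 - 11*p) - 26 = -26 + a**2 - 11*p)
L(-12, 25)*106 = (-26 + (-12)**2 - 11*25)*106 = (-26 + 144 - 275)*106 = -157*106 = -16642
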